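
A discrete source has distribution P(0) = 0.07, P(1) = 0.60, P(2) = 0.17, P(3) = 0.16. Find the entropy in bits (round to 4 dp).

H = −Σ pᵢ log₂ pᵢ.
−0.07·log₂(0.07) = 0.2686
−0.60·log₂(0.60) = 0.4422
−0.17·log₂(0.17) = 0.4346
−0.16·log₂(0.16) = 0.4230
Sum ≈ 1.5683 → 1.5683 bits.

1.5683 bits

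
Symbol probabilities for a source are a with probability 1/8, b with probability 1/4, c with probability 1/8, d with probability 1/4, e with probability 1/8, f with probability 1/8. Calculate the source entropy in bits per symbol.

Each probability is a power of 1/2, so log₂(1/p) is an integer.
H = Σ p·log₂(1/p) = 1/8·3 + 1/4·2 + 1/8·3 + 1/4·2 + 1/8·3 + 1/8·3 = 2.5 bits.

2.5 bits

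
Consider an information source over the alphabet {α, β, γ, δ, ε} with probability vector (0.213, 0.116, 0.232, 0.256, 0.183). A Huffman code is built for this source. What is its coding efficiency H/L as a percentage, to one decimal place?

99.0%

Entropy H = −Σ p log₂ p ≈ 2.2763 bits.
Huffman merges: 29/250+183/1000→299/1000; 213/1000+29/125→89/200; 32/125+299/1000→111/200; 89/200+111/200→1. L = 2299/1000 ≈ 2.2990.
Efficiency = H/L = 2.2763/2.2990 = 99.0%.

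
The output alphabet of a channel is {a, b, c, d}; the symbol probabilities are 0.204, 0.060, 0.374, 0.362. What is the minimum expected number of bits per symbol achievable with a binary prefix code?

1.89 bits/symbol

Repeatedly combine the two least-probable nodes; the expected code length is the sum of the merged weights.
merge 3/50 + 51/250 → 33/125
merge 33/125 + 181/500 → 313/500
merge 187/500 + 313/500 → 1
L = 33/125 + 313/500 + 1 = 189/100 = 1.89 bits/symbol.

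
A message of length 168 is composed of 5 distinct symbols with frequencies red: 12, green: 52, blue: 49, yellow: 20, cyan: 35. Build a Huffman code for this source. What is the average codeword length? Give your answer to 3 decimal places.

2.190 bits/symbol

Probabilities are the counts divided by 168.
Repeatedly combine the two least-probable nodes; the expected code length is the sum of the merged weights.
merge 1/14 + 5/42 → 4/21
merge 4/21 + 5/24 → 67/168
merge 7/24 + 13/42 → 101/168
merge 67/168 + 101/168 → 1
L = 4/21 + 67/168 + 101/168 + 1 = 46/21 ≈ 2.190 bits/symbol.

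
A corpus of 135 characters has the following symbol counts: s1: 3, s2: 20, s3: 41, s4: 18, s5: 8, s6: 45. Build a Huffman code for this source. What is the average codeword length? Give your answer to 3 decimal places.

Probabilities are the counts divided by 135.
Repeatedly combine the two least-probable nodes; the expected code length is the sum of the merged weights.
merge 1/45 + 8/135 → 11/135
merge 11/135 + 2/15 → 29/135
merge 4/27 + 29/135 → 49/135
merge 41/135 + 1/3 → 86/135
merge 49/135 + 86/135 → 1
L = 11/135 + 29/135 + 49/135 + 86/135 + 1 = 62/27 ≈ 2.296 bits/symbol.

2.296 bits/symbol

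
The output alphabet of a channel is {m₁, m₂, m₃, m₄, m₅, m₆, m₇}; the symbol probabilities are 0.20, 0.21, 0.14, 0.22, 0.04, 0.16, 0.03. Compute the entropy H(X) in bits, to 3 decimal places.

2.575 bits

H = −Σ pᵢ log₂ pᵢ.
−0.20·log₂(0.20) = 0.4644
−0.21·log₂(0.21) = 0.4728
−0.14·log₂(0.14) = 0.3971
−0.22·log₂(0.22) = 0.4806
−0.04·log₂(0.04) = 0.1858
−0.16·log₂(0.16) = 0.4230
−0.03·log₂(0.03) = 0.1518
Sum ≈ 2.5754 → 2.575 bits.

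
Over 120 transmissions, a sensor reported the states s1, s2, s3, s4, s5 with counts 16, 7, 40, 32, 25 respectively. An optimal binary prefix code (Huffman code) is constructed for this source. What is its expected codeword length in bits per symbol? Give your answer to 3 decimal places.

Probabilities are the counts divided by 120.
Repeatedly combine the two least-probable nodes; the expected code length is the sum of the merged weights.
merge 7/120 + 2/15 → 23/120
merge 23/120 + 5/24 → 2/5
merge 4/15 + 1/3 → 3/5
merge 2/5 + 3/5 → 1
L = 23/120 + 2/5 + 3/5 + 1 = 263/120 ≈ 2.192 bits/symbol.

2.192 bits/symbol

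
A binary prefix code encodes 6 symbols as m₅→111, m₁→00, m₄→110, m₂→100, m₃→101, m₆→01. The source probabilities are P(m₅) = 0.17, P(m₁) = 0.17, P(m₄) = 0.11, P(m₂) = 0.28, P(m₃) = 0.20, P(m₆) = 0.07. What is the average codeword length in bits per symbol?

L̄ = Σ pᵢ·ℓᵢ = 0.17·3 + 0.17·2 + 0.11·3 + 0.28·3 + 0.20·3 + 0.07·2 = 2.76 bits/symbol.

2.76 bits/symbol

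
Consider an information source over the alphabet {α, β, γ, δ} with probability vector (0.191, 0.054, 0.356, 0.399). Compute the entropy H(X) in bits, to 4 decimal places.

H = −Σ pᵢ log₂ pᵢ.
−0.191·log₂(0.191) = 0.4562
−0.054·log₂(0.054) = 0.2274
−0.356·log₂(0.356) = 0.5305
−0.399·log₂(0.399) = 0.5289
Sum ≈ 1.7429 → 1.7429 bits.

1.7429 bits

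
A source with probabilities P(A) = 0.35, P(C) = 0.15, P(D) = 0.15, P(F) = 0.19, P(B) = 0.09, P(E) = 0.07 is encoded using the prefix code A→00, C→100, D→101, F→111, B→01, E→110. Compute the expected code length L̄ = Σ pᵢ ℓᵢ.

L̄ = Σ pᵢ·ℓᵢ = 0.35·2 + 0.15·3 + 0.15·3 + 0.19·3 + 0.09·2 + 0.07·3 = 2.56 bits/symbol.

2.56 bits/symbol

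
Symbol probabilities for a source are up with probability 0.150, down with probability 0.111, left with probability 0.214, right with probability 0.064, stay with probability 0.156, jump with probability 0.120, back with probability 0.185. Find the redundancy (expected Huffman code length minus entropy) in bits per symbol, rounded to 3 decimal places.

0.048 bits

Entropy H = −Σ p log₂ p ≈ 2.7280 bits.
Huffman merges: 8/125+111/1000→7/40; 3/25+3/20→27/100; 39/250+7/40→331/1000; 37/200+107/500→399/1000; 27/100+331/1000→601/1000; 399/1000+601/1000→1. L = 347/125 ≈ 2.7760.
L − H = 2.7760 − 2.7280 = 0.048 bits.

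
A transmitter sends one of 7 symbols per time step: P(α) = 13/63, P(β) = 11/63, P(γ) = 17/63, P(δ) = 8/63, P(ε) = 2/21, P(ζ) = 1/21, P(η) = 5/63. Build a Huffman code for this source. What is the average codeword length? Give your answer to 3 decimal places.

2.651 bits/symbol

Repeatedly combine the two least-probable nodes; the expected code length is the sum of the merged weights.
merge 1/21 + 5/63 → 8/63
merge 2/21 + 8/63 → 2/9
merge 8/63 + 11/63 → 19/63
merge 13/63 + 2/9 → 3/7
merge 17/63 + 19/63 → 4/7
merge 3/7 + 4/7 → 1
L = 8/63 + 2/9 + 19/63 + 3/7 + 4/7 + 1 = 167/63 ≈ 2.651 bits/symbol.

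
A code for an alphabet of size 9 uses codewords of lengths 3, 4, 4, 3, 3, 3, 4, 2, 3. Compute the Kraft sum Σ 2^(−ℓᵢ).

1.0625

With common denominator 2^4 = 16: Σ 2^(−ℓᵢ) = 2/16 + 1/16 + 1/16 + 2/16 + 2/16 + 2/16 + 1/16 + 4/16 + 2/16 = 17/16 = 1.0625.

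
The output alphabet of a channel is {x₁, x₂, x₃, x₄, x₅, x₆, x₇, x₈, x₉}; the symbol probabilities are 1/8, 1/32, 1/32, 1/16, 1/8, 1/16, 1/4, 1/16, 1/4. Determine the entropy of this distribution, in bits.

2.8125 bits

Each probability is a power of 1/2, so log₂(1/p) is an integer.
H = Σ p·log₂(1/p) = 1/8·3 + 1/32·5 + 1/32·5 + 1/16·4 + 1/8·3 + 1/16·4 + 1/4·2 + 1/16·4 + 1/4·2 = 2.8125 bits.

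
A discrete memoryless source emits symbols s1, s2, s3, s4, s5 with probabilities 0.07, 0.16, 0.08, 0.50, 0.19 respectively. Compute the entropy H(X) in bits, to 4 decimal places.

H = −Σ pᵢ log₂ pᵢ.
−0.07·log₂(0.07) = 0.2686
−0.16·log₂(0.16) = 0.4230
−0.08·log₂(0.08) = 0.2915
−0.50·log₂(0.50) = 0.5000
−0.19·log₂(0.19) = 0.4552
Sum ≈ 1.9383 → 1.9383 bits.

1.9383 bits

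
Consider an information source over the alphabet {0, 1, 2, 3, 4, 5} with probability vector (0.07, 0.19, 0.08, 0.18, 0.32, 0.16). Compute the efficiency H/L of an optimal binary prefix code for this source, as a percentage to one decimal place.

98.0%

Entropy H = −Σ p log₂ p ≈ 2.4096 bits.
Huffman merges: 7/100+2/25→3/20; 3/20+4/25→31/100; 9/50+19/100→37/100; 31/100+8/25→63/100; 37/100+63/100→1. L = 123/50 ≈ 2.4600.
Efficiency = H/L = 2.4096/2.4600 = 98.0%.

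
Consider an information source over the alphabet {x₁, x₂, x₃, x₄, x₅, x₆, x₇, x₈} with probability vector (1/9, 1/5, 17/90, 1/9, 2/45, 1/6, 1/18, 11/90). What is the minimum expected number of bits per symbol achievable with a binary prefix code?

Repeatedly combine the two least-probable nodes; the expected code length is the sum of the merged weights.
merge 2/45 + 1/18 → 1/10
merge 1/10 + 1/9 → 19/90
merge 1/9 + 11/90 → 7/30
merge 1/6 + 17/90 → 16/45
merge 1/5 + 19/90 → 37/90
merge 7/30 + 16/45 → 53/90
merge 37/90 + 53/90 → 1
L = 1/10 + 19/90 + 7/30 + 16/45 + 37/90 + 53/90 + 1 = 29/10 = 2.9 bits/symbol.

2.9 bits/symbol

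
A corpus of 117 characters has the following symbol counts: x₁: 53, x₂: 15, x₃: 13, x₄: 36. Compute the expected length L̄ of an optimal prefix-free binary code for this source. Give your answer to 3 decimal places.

1.786 bits/symbol

Probabilities are the counts divided by 117.
Repeatedly combine the two least-probable nodes; the expected code length is the sum of the merged weights.
merge 1/9 + 5/39 → 28/117
merge 28/117 + 4/13 → 64/117
merge 53/117 + 64/117 → 1
L = 28/117 + 64/117 + 1 = 209/117 ≈ 1.786 bits/symbol.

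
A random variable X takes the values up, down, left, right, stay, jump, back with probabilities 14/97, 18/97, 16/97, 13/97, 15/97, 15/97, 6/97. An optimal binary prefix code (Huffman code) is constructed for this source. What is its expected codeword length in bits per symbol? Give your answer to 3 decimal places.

Repeatedly combine the two least-probable nodes; the expected code length is the sum of the merged weights.
merge 6/97 + 13/97 → 19/97
merge 14/97 + 15/97 → 29/97
merge 15/97 + 16/97 → 31/97
merge 18/97 + 19/97 → 37/97
merge 29/97 + 31/97 → 60/97
merge 37/97 + 60/97 → 1
L = 19/97 + 29/97 + 31/97 + 37/97 + 60/97 + 1 = 273/97 ≈ 2.814 bits/symbol.

2.814 bits/symbol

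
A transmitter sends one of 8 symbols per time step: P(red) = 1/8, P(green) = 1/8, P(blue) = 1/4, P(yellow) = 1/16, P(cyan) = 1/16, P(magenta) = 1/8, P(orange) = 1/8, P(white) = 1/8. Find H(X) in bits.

Each probability is a power of 1/2, so log₂(1/p) is an integer.
H = Σ p·log₂(1/p) = 1/8·3 + 1/8·3 + 1/4·2 + 1/16·4 + 1/16·4 + 1/8·3 + 1/8·3 + 1/8·3 = 2.875 bits.

2.875 bits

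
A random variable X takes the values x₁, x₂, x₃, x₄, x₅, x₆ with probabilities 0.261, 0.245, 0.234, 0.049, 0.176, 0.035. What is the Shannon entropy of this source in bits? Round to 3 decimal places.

2.317 bits

H = −Σ pᵢ log₂ pᵢ.
−0.261·log₂(0.261) = 0.5058
−0.245·log₂(0.245) = 0.4971
−0.234·log₂(0.234) = 0.4903
−0.049·log₂(0.049) = 0.2132
−0.176·log₂(0.176) = 0.4411
−0.035·log₂(0.035) = 0.1693
Sum ≈ 2.3169 → 2.317 bits.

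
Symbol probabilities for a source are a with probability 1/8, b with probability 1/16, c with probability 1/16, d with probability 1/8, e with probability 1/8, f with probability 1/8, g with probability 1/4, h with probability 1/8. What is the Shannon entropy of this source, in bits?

Each probability is a power of 1/2, so log₂(1/p) is an integer.
H = Σ p·log₂(1/p) = 1/8·3 + 1/16·4 + 1/16·4 + 1/8·3 + 1/8·3 + 1/8·3 + 1/4·2 + 1/8·3 = 2.875 bits.

2.875 bits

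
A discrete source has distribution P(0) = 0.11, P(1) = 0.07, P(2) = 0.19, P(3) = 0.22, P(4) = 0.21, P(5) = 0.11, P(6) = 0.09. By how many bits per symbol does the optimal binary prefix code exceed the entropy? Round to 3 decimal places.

Entropy H = −Σ p log₂ p ≈ 2.6904 bits.
Huffman merges: 7/100+9/100→4/25; 11/100+11/100→11/50; 4/25+19/100→7/20; 21/100+11/50→43/100; 11/50+7/20→57/100; 43/100+57/100→1. L = 273/100 ≈ 2.7300.
L − H = 2.7300 − 2.6904 = 0.040 bits.

0.040 bits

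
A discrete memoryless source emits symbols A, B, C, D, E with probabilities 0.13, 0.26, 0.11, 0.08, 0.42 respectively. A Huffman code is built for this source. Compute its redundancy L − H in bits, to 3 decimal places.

0.035 bits

Entropy H = −Σ p log₂ p ≈ 2.0554 bits.
Huffman merges: 2/25+11/100→19/100; 13/100+19/100→8/25; 13/50+8/25→29/50; 21/50+29/50→1. L = 209/100 ≈ 2.0900.
L − H = 2.0900 − 2.0554 = 0.035 bits.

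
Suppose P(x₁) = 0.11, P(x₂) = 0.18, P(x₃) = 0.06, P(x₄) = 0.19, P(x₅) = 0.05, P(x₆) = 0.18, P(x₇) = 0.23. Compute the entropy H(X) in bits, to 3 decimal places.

2.643 bits

H = −Σ pᵢ log₂ pᵢ.
−0.11·log₂(0.11) = 0.3503
−0.18·log₂(0.18) = 0.4453
−0.06·log₂(0.06) = 0.2435
−0.19·log₂(0.19) = 0.4552
−0.05·log₂(0.05) = 0.2161
−0.18·log₂(0.18) = 0.4453
−0.23·log₂(0.23) = 0.4877
Sum ≈ 2.6434 → 2.643 bits.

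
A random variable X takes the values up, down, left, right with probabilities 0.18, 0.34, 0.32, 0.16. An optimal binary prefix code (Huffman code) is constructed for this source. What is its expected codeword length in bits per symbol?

Repeatedly combine the two least-probable nodes; the expected code length is the sum of the merged weights.
merge 4/25 + 9/50 → 17/50
merge 8/25 + 17/50 → 33/50
merge 17/50 + 33/50 → 1
L = 17/50 + 33/50 + 1 = 2 bits/symbol.

2 bits/symbol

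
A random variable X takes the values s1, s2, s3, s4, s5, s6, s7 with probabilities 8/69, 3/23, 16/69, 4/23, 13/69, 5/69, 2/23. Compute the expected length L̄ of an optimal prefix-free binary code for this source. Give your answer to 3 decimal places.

2.739 bits/symbol

Repeatedly combine the two least-probable nodes; the expected code length is the sum of the merged weights.
merge 5/69 + 2/23 → 11/69
merge 8/69 + 3/23 → 17/69
merge 11/69 + 4/23 → 1/3
merge 13/69 + 16/69 → 29/69
merge 17/69 + 1/3 → 40/69
merge 29/69 + 40/69 → 1
L = 11/69 + 17/69 + 1/3 + 29/69 + 40/69 + 1 = 63/23 ≈ 2.739 bits/symbol.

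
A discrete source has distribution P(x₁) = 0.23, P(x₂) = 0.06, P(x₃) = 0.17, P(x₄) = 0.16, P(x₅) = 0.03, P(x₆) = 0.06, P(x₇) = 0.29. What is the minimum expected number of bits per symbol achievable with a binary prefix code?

2.55 bits/symbol

Repeatedly combine the two least-probable nodes; the expected code length is the sum of the merged weights.
merge 3/100 + 3/50 → 9/100
merge 3/50 + 9/100 → 3/20
merge 3/20 + 4/25 → 31/100
merge 17/100 + 23/100 → 2/5
merge 29/100 + 31/100 → 3/5
merge 2/5 + 3/5 → 1
L = 9/100 + 3/20 + 31/100 + 2/5 + 3/5 + 1 = 51/20 = 2.55 bits/symbol.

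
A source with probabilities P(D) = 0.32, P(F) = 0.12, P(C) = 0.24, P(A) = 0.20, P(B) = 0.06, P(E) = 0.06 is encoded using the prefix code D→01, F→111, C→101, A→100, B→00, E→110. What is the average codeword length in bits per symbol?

L̄ = Σ pᵢ·ℓᵢ = 0.32·2 + 0.12·3 + 0.24·3 + 0.20·3 + 0.06·2 + 0.06·3 = 2.62 bits/symbol.

2.62 bits/symbol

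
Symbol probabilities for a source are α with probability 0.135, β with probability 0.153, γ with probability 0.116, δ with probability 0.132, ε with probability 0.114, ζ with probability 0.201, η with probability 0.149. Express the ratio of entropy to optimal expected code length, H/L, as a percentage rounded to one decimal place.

99.4%

Entropy H = −Σ p log₂ p ≈ 2.7822 bits.
Huffman merges: 57/500+29/250→23/100; 33/250+27/200→267/1000; 149/1000+153/1000→151/500; 201/1000+23/100→431/1000; 267/1000+151/500→569/1000; 431/1000+569/1000→1. L = 2799/1000 ≈ 2.7990.
Efficiency = H/L = 2.7822/2.7990 = 99.4%.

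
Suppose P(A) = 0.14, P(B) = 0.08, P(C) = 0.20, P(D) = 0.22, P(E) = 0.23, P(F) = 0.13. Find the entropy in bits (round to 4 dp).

2.5039 bits

H = −Σ pᵢ log₂ pᵢ.
−0.14·log₂(0.14) = 0.3971
−0.08·log₂(0.08) = 0.2915
−0.20·log₂(0.20) = 0.4644
−0.22·log₂(0.22) = 0.4806
−0.23·log₂(0.23) = 0.4877
−0.13·log₂(0.13) = 0.3826
Sum ≈ 2.5039 → 2.5039 bits.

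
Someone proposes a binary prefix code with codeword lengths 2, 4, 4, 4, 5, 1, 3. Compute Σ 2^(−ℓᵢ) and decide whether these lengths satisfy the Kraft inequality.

1.09375; no

With common denominator 2^5 = 32: Σ 2^(−ℓᵢ) = 8/32 + 2/32 + 2/32 + 2/32 + 1/32 + 16/32 + 4/32 = 35/32 = 1.09375.
Kraft's inequality requires Σ ≤ 1; here Σ = 1.09375 > 1, so no such prefix code exists.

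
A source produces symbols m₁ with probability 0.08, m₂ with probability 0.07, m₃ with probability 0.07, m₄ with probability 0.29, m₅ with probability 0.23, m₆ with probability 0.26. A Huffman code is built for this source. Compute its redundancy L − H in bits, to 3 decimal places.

Entropy H = −Σ p log₂ p ≈ 2.3395 bits.
Huffman merges: 7/100+7/100→7/50; 2/25+7/50→11/50; 11/50+23/100→9/20; 13/50+29/100→11/20; 9/20+11/20→1. L = 59/25 ≈ 2.3600.
L − H = 2.3600 − 2.3395 = 0.021 bits.

0.021 bits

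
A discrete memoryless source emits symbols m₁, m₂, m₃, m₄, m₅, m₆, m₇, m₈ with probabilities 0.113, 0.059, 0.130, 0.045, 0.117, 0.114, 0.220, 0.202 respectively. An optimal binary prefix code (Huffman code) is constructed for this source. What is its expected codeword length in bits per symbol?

2.884 bits/symbol

Repeatedly combine the two least-probable nodes; the expected code length is the sum of the merged weights.
merge 9/200 + 59/1000 → 13/125
merge 13/125 + 113/1000 → 217/1000
merge 57/500 + 117/1000 → 231/1000
merge 13/100 + 101/500 → 83/250
merge 217/1000 + 11/50 → 437/1000
merge 231/1000 + 83/250 → 563/1000
merge 437/1000 + 563/1000 → 1
L = 13/125 + 217/1000 + 231/1000 + 83/250 + 437/1000 + 563/1000 + 1 = 721/250 = 2.884 bits/symbol.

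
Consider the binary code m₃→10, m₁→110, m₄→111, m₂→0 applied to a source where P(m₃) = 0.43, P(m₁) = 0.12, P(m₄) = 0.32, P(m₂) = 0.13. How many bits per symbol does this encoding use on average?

L̄ = Σ pᵢ·ℓᵢ = 0.43·2 + 0.12·3 + 0.32·3 + 0.13·1 = 2.31 bits/symbol.

2.31 bits/symbol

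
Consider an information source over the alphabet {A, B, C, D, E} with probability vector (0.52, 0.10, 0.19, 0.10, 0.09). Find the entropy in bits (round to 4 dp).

H = −Σ pᵢ log₂ pᵢ.
−0.52·log₂(0.52) = 0.4906
−0.10·log₂(0.10) = 0.3322
−0.19·log₂(0.19) = 0.4552
−0.10·log₂(0.10) = 0.3322
−0.09·log₂(0.09) = 0.3127
Sum ≈ 1.9228 → 1.9228 bits.

1.9228 bits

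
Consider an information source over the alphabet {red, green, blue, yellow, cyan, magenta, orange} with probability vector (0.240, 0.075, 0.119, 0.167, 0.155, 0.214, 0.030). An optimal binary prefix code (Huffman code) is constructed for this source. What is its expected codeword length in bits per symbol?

2.651 bits/symbol

Repeatedly combine the two least-probable nodes; the expected code length is the sum of the merged weights.
merge 3/100 + 3/40 → 21/200
merge 21/200 + 119/1000 → 28/125
merge 31/200 + 167/1000 → 161/500
merge 107/500 + 28/125 → 219/500
merge 6/25 + 161/500 → 281/500
merge 219/500 + 281/500 → 1
L = 21/200 + 28/125 + 161/500 + 219/500 + 281/500 + 1 = 2651/1000 = 2.651 bits/symbol.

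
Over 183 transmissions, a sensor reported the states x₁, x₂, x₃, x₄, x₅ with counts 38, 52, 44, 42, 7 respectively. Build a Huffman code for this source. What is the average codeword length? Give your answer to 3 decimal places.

2.246 bits/symbol

Probabilities are the counts divided by 183.
Repeatedly combine the two least-probable nodes; the expected code length is the sum of the merged weights.
merge 7/183 + 38/183 → 15/61
merge 14/61 + 44/183 → 86/183
merge 15/61 + 52/183 → 97/183
merge 86/183 + 97/183 → 1
L = 15/61 + 86/183 + 97/183 + 1 = 137/61 ≈ 2.246 bits/symbol.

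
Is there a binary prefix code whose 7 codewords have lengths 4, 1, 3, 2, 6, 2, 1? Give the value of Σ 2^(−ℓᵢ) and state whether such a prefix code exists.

With common denominator 2^6 = 64: Σ 2^(−ℓᵢ) = 4/64 + 32/64 + 8/64 + 16/64 + 1/64 + 16/64 + 32/64 = 109/64 = 1.703125.
Kraft's inequality requires Σ ≤ 1; here Σ = 1.703125 > 1, so no such prefix code exists.

1.703125; no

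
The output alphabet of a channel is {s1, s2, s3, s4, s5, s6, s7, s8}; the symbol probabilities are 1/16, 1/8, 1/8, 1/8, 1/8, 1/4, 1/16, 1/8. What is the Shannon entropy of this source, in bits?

Each probability is a power of 1/2, so log₂(1/p) is an integer.
H = Σ p·log₂(1/p) = 1/16·4 + 1/8·3 + 1/8·3 + 1/8·3 + 1/8·3 + 1/4·2 + 1/16·4 + 1/8·3 = 2.875 bits.

2.875 bits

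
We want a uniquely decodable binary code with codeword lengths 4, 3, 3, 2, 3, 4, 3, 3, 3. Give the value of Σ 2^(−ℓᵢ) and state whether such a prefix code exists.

1.125; no

With common denominator 2^4 = 16: Σ 2^(−ℓᵢ) = 1/16 + 2/16 + 2/16 + 4/16 + 2/16 + 1/16 + 2/16 + 2/16 + 2/16 = 18/16 = 1.125.
Kraft's inequality requires Σ ≤ 1; here Σ = 1.125 > 1, so no such prefix code exists.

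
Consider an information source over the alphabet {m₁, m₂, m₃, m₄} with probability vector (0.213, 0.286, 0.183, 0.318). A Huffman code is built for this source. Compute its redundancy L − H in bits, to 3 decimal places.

0.034 bits

Entropy H = −Σ p log₂ p ≈ 1.9657 bits.
Huffman merges: 183/1000+213/1000→99/250; 143/500+159/500→151/250; 99/250+151/250→1. L = 2 ≈ 2.0000.
L − H = 2.0000 − 1.9657 = 0.034 bits.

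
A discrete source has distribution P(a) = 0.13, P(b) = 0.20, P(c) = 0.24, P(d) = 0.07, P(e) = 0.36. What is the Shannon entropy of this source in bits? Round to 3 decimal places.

H = −Σ pᵢ log₂ pᵢ.
−0.13·log₂(0.13) = 0.3826
−0.20·log₂(0.20) = 0.4644
−0.24·log₂(0.24) = 0.4941
−0.07·log₂(0.07) = 0.2686
−0.36·log₂(0.36) = 0.5306
Sum ≈ 2.1403 → 2.140 bits.

2.140 bits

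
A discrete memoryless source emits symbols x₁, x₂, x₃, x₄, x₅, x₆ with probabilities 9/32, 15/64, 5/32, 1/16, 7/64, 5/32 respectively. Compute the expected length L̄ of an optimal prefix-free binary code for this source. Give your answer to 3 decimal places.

Repeatedly combine the two least-probable nodes; the expected code length is the sum of the merged weights.
merge 1/16 + 7/64 → 11/64
merge 5/32 + 5/32 → 5/16
merge 11/64 + 15/64 → 13/32
merge 9/32 + 5/16 → 19/32
merge 13/32 + 19/32 → 1
L = 11/64 + 5/16 + 13/32 + 19/32 + 1 = 159/64 ≈ 2.484 bits/symbol.

2.484 bits/symbol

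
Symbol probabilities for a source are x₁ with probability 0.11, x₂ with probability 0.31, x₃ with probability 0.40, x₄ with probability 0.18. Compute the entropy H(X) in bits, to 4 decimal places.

1.8482 bits

H = −Σ pᵢ log₂ pᵢ.
−0.11·log₂(0.11) = 0.3503
−0.31·log₂(0.31) = 0.5238
−0.40·log₂(0.40) = 0.5288
−0.18·log₂(0.18) = 0.4453
Sum ≈ 1.8482 → 1.8482 bits.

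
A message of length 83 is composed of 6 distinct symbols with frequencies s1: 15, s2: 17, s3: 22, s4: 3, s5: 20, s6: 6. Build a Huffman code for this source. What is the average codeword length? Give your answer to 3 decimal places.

Probabilities are the counts divided by 83.
Repeatedly combine the two least-probable nodes; the expected code length is the sum of the merged weights.
merge 3/83 + 6/83 → 9/83
merge 9/83 + 15/83 → 24/83
merge 17/83 + 20/83 → 37/83
merge 22/83 + 24/83 → 46/83
merge 37/83 + 46/83 → 1
L = 9/83 + 24/83 + 37/83 + 46/83 + 1 = 199/83 ≈ 2.398 bits/symbol.

2.398 bits/symbol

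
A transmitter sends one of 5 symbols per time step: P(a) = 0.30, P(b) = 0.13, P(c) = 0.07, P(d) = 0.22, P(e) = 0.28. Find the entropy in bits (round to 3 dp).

2.167 bits

H = −Σ pᵢ log₂ pᵢ.
−0.30·log₂(0.30) = 0.5211
−0.13·log₂(0.13) = 0.3826
−0.07·log₂(0.07) = 0.2686
−0.22·log₂(0.22) = 0.4806
−0.28·log₂(0.28) = 0.5142
Sum ≈ 2.1671 → 2.167 bits.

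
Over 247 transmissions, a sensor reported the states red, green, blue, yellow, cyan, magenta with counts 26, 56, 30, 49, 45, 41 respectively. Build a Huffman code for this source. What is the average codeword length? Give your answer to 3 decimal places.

Probabilities are the counts divided by 247.
Repeatedly combine the two least-probable nodes; the expected code length is the sum of the merged weights.
merge 2/19 + 30/247 → 56/247
merge 41/247 + 45/247 → 86/247
merge 49/247 + 56/247 → 105/247
merge 56/247 + 86/247 → 142/247
merge 105/247 + 142/247 → 1
L = 56/247 + 86/247 + 105/247 + 142/247 + 1 = 636/247 ≈ 2.575 bits/symbol.

2.575 bits/symbol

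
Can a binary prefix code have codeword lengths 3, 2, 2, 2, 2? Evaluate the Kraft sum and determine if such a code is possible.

With common denominator 2^3 = 8: Σ 2^(−ℓᵢ) = 1/8 + 2/8 + 2/8 + 2/8 + 2/8 = 9/8 = 1.125.
Kraft's inequality requires Σ ≤ 1; here Σ = 1.125 > 1, so no such prefix code exists.

1.125; no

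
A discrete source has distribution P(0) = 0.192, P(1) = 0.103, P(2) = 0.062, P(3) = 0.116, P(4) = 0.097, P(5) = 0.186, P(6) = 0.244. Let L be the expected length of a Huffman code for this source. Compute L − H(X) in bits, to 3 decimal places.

Entropy H = −Σ p log₂ p ≈ 2.6785 bits.
Huffman merges: 31/500+97/1000→159/1000; 103/1000+29/250→219/1000; 159/1000+93/500→69/200; 24/125+219/1000→411/1000; 61/250+69/200→589/1000; 411/1000+589/1000→1. L = 2723/1000 ≈ 2.7230.
L − H = 2.7230 − 2.6785 = 0.044 bits.

0.044 bits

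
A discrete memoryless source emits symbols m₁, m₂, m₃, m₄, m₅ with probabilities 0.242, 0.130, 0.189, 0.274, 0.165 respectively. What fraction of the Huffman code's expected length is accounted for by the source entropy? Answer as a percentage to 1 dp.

Entropy H = −Σ p log₂ p ≈ 2.2729 bits.
Huffman merges: 13/100+33/200→59/200; 189/1000+121/500→431/1000; 137/500+59/200→569/1000; 431/1000+569/1000→1. L = 459/200 ≈ 2.2950.
Efficiency = H/L = 2.2729/2.2950 = 99.0%.

99.0%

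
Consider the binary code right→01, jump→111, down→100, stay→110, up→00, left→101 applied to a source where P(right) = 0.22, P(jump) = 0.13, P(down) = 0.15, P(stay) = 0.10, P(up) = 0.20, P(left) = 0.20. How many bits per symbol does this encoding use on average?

L̄ = Σ pᵢ·ℓᵢ = 0.22·2 + 0.13·3 + 0.15·3 + 0.10·3 + 0.20·2 + 0.20·3 = 2.58 bits/symbol.

2.58 bits/symbol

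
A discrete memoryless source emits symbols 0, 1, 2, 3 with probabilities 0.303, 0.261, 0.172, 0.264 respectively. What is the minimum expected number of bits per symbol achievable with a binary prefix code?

Repeatedly combine the two least-probable nodes; the expected code length is the sum of the merged weights.
merge 43/250 + 261/1000 → 433/1000
merge 33/125 + 303/1000 → 567/1000
merge 433/1000 + 567/1000 → 1
L = 433/1000 + 567/1000 + 1 = 2 bits/symbol.

2 bits/symbol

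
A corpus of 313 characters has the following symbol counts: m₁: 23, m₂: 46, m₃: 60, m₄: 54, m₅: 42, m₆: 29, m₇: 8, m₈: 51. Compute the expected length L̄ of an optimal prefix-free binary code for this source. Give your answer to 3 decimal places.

Probabilities are the counts divided by 313.
Repeatedly combine the two least-probable nodes; the expected code length is the sum of the merged weights.
merge 8/313 + 23/313 → 31/313
merge 29/313 + 31/313 → 60/313
merge 42/313 + 46/313 → 88/313
merge 51/313 + 54/313 → 105/313
merge 60/313 + 60/313 → 120/313
merge 88/313 + 105/313 → 193/313
merge 120/313 + 193/313 → 1
L = 31/313 + 60/313 + 88/313 + 105/313 + 120/313 + 193/313 + 1 = 910/313 ≈ 2.907 bits/symbol.

2.907 bits/symbol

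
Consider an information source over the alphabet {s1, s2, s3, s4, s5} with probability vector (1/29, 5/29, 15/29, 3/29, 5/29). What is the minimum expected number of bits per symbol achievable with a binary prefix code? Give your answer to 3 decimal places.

Repeatedly combine the two least-probable nodes; the expected code length is the sum of the merged weights.
merge 1/29 + 3/29 → 4/29
merge 4/29 + 5/29 → 9/29
merge 5/29 + 9/29 → 14/29
merge 14/29 + 15/29 → 1
L = 4/29 + 9/29 + 14/29 + 1 = 56/29 ≈ 1.931 bits/symbol.

1.931 bits/symbol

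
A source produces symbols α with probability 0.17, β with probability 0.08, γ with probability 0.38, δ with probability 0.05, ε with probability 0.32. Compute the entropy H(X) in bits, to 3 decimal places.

1.999 bits

H = −Σ pᵢ log₂ pᵢ.
−0.17·log₂(0.17) = 0.4346
−0.08·log₂(0.08) = 0.2915
−0.38·log₂(0.38) = 0.5305
−0.05·log₂(0.05) = 0.2161
−0.32·log₂(0.32) = 0.5260
Sum ≈ 1.9987 → 1.999 bits.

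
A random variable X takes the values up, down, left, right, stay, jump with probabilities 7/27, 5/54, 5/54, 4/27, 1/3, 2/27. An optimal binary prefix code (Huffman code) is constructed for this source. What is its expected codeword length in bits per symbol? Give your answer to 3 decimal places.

2.407 bits/symbol

Repeatedly combine the two least-probable nodes; the expected code length is the sum of the merged weights.
merge 2/27 + 5/54 → 1/6
merge 5/54 + 4/27 → 13/54
merge 1/6 + 13/54 → 11/27
merge 7/27 + 1/3 → 16/27
merge 11/27 + 16/27 → 1
L = 1/6 + 13/54 + 11/27 + 16/27 + 1 = 65/27 ≈ 2.407 bits/symbol.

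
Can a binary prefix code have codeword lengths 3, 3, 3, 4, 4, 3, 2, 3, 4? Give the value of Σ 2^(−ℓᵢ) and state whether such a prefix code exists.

1.0625; no

With common denominator 2^4 = 16: Σ 2^(−ℓᵢ) = 2/16 + 2/16 + 2/16 + 1/16 + 1/16 + 2/16 + 4/16 + 2/16 + 1/16 = 17/16 = 1.0625.
Kraft's inequality requires Σ ≤ 1; here Σ = 1.0625 > 1, so no such prefix code exists.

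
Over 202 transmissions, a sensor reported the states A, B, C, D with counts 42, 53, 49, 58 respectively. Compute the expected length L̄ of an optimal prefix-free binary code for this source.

2 bits/symbol

Probabilities are the counts divided by 202.
Repeatedly combine the two least-probable nodes; the expected code length is the sum of the merged weights.
merge 21/101 + 49/202 → 91/202
merge 53/202 + 29/101 → 111/202
merge 91/202 + 111/202 → 1
L = 91/202 + 111/202 + 1 = 2 bits/symbol.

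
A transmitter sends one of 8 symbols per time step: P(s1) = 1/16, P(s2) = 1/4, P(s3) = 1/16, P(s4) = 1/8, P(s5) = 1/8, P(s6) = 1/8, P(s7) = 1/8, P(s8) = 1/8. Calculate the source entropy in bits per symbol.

2.875 bits

Each probability is a power of 1/2, so log₂(1/p) is an integer.
H = Σ p·log₂(1/p) = 1/16·4 + 1/4·2 + 1/16·4 + 1/8·3 + 1/8·3 + 1/8·3 + 1/8·3 + 1/8·3 = 2.875 bits.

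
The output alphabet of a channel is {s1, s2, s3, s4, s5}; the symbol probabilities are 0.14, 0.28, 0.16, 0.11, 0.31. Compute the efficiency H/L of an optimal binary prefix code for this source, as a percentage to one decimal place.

Entropy H = −Σ p log₂ p ≈ 2.2084 bits.
Huffman merges: 11/100+7/50→1/4; 4/25+1/4→41/100; 7/25+31/100→59/100; 41/100+59/100→1. L = 9/4 ≈ 2.2500.
Efficiency = H/L = 2.2084/2.2500 = 98.2%.

98.2%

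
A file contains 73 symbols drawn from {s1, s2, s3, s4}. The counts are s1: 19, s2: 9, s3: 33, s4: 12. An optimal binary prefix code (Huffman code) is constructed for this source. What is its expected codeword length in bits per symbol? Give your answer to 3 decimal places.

1.836 bits/symbol

Probabilities are the counts divided by 73.
Repeatedly combine the two least-probable nodes; the expected code length is the sum of the merged weights.
merge 9/73 + 12/73 → 21/73
merge 19/73 + 21/73 → 40/73
merge 33/73 + 40/73 → 1
L = 21/73 + 40/73 + 1 = 134/73 ≈ 1.836 bits/symbol.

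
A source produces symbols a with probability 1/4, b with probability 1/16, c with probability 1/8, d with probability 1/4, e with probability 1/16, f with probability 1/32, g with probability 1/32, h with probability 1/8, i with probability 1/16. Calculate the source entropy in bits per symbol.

Each probability is a power of 1/2, so log₂(1/p) is an integer.
H = Σ p·log₂(1/p) = 1/4·2 + 1/16·4 + 1/8·3 + 1/4·2 + 1/16·4 + 1/32·5 + 1/32·5 + 1/8·3 + 1/16·4 = 2.8125 bits.

2.8125 bits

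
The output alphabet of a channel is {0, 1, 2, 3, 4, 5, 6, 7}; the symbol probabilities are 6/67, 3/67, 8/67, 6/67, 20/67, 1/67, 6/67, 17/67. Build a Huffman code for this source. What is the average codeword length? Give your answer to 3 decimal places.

2.657 bits/symbol

Repeatedly combine the two least-probable nodes; the expected code length is the sum of the merged weights.
merge 1/67 + 3/67 → 4/67
merge 4/67 + 6/67 → 10/67
merge 6/67 + 6/67 → 12/67
merge 8/67 + 10/67 → 18/67
merge 12/67 + 17/67 → 29/67
merge 18/67 + 20/67 → 38/67
merge 29/67 + 38/67 → 1
L = 4/67 + 10/67 + 12/67 + 18/67 + 29/67 + 38/67 + 1 = 178/67 ≈ 2.657 bits/symbol.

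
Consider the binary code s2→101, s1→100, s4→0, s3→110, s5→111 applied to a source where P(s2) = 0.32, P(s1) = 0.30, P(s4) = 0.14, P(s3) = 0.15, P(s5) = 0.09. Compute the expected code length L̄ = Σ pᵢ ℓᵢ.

2.72 bits/symbol

L̄ = Σ pᵢ·ℓᵢ = 0.32·3 + 0.30·3 + 0.14·1 + 0.15·3 + 0.09·3 = 2.72 bits/symbol.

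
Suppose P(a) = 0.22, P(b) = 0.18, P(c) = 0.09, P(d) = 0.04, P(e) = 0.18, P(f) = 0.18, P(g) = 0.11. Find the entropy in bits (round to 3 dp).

2.665 bits

H = −Σ pᵢ log₂ pᵢ.
−0.22·log₂(0.22) = 0.4806
−0.18·log₂(0.18) = 0.4453
−0.09·log₂(0.09) = 0.3127
−0.04·log₂(0.04) = 0.1858
−0.18·log₂(0.18) = 0.4453
−0.18·log₂(0.18) = 0.4453
−0.11·log₂(0.11) = 0.3503
Sum ≈ 2.6652 → 2.665 bits.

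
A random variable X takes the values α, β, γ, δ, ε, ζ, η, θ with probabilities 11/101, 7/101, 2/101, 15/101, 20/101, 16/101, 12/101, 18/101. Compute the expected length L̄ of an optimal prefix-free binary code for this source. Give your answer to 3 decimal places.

Repeatedly combine the two least-probable nodes; the expected code length is the sum of the merged weights.
merge 2/101 + 7/101 → 9/101
merge 9/101 + 11/101 → 20/101
merge 12/101 + 15/101 → 27/101
merge 16/101 + 18/101 → 34/101
merge 20/101 + 20/101 → 40/101
merge 27/101 + 34/101 → 61/101
merge 40/101 + 61/101 → 1
L = 9/101 + 20/101 + 27/101 + 34/101 + 40/101 + 61/101 + 1 = 292/101 ≈ 2.891 bits/symbol.

2.891 bits/symbol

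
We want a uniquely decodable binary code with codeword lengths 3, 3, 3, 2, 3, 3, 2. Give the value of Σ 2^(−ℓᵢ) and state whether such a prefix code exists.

With common denominator 2^3 = 8: Σ 2^(−ℓᵢ) = 1/8 + 1/8 + 1/8 + 2/8 + 1/8 + 1/8 + 2/8 = 9/8 = 1.125.
Kraft's inequality requires Σ ≤ 1; here Σ = 1.125 > 1, so no such prefix code exists.

1.125; no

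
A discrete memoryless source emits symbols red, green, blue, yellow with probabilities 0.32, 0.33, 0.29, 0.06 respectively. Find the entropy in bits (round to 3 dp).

1.815 bits

H = −Σ pᵢ log₂ pᵢ.
−0.32·log₂(0.32) = 0.5260
−0.33·log₂(0.33) = 0.5278
−0.29·log₂(0.29) = 0.5179
−0.06·log₂(0.06) = 0.2435
Sum ≈ 1.8153 → 1.815 bits.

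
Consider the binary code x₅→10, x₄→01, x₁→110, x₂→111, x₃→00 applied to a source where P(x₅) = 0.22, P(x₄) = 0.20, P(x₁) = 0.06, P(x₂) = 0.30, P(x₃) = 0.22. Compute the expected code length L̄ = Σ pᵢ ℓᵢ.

L̄ = Σ pᵢ·ℓᵢ = 0.22·2 + 0.20·2 + 0.06·3 + 0.30·3 + 0.22·2 = 2.36 bits/symbol.

2.36 bits/symbol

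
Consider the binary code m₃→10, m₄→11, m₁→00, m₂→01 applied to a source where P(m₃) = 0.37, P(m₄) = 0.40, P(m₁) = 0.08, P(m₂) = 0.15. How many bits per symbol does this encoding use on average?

2 bits/symbol

L̄ = Σ pᵢ·ℓᵢ = 0.37·2 + 0.40·2 + 0.08·2 + 0.15·2 = 2 bits/symbol.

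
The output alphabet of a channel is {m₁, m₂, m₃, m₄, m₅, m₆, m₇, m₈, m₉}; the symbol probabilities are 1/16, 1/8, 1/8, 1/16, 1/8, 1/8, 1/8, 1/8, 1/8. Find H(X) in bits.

Each probability is a power of 1/2, so log₂(1/p) is an integer.
H = Σ p·log₂(1/p) = 1/16·4 + 1/8·3 + 1/8·3 + 1/16·4 + 1/8·3 + 1/8·3 + 1/8·3 + 1/8·3 + 1/8·3 = 3.125 bits.

3.125 bits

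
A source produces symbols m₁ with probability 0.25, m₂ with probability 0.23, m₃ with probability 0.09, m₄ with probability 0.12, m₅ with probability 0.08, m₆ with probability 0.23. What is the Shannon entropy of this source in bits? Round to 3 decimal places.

2.447 bits

H = −Σ pᵢ log₂ pᵢ.
−0.25·log₂(0.25) = 0.5000
−0.23·log₂(0.23) = 0.4877
−0.09·log₂(0.09) = 0.3127
−0.12·log₂(0.12) = 0.3671
−0.08·log₂(0.08) = 0.2915
−0.23·log₂(0.23) = 0.4877
Sum ≈ 2.4466 → 2.447 bits.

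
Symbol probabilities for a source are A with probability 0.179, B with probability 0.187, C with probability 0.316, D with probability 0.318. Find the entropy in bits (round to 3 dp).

H = −Σ pᵢ log₂ pᵢ.
−0.179·log₂(0.179) = 0.4443
−0.187·log₂(0.187) = 0.4523
−0.316·log₂(0.316) = 0.5252
−0.318·log₂(0.318) = 0.5256
Sum ≈ 1.9474 → 1.947 bits.

1.947 bits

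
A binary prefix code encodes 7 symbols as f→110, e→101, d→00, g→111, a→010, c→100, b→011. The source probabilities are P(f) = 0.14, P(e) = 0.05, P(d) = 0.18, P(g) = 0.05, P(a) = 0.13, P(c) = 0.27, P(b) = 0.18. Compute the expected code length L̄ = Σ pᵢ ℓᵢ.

L̄ = Σ pᵢ·ℓᵢ = 0.14·3 + 0.05·3 + 0.18·2 + 0.05·3 + 0.13·3 + 0.27·3 + 0.18·3 = 2.82 bits/symbol.

2.82 bits/symbol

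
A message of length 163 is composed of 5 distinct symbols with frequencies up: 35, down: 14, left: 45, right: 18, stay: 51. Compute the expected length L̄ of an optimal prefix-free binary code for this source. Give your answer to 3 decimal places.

Probabilities are the counts divided by 163.
Repeatedly combine the two least-probable nodes; the expected code length is the sum of the merged weights.
merge 14/163 + 18/163 → 32/163
merge 32/163 + 35/163 → 67/163
merge 45/163 + 51/163 → 96/163
merge 67/163 + 96/163 → 1
L = 32/163 + 67/163 + 96/163 + 1 = 358/163 ≈ 2.196 bits/symbol.

2.196 bits/symbol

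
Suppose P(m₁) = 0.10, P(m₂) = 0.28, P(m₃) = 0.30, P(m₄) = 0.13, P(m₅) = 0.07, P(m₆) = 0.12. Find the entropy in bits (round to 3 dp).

H = −Σ pᵢ log₂ pᵢ.
−0.10·log₂(0.10) = 0.3322
−0.28·log₂(0.28) = 0.5142
−0.30·log₂(0.30) = 0.5211
−0.13·log₂(0.13) = 0.3826
−0.07·log₂(0.07) = 0.2686
−0.12·log₂(0.12) = 0.3671
Sum ≈ 2.3858 → 2.386 bits.

2.386 bits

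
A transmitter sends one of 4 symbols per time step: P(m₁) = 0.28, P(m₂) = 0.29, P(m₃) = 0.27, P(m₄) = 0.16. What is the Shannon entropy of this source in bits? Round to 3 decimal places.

1.965 bits

H = −Σ pᵢ log₂ pᵢ.
−0.28·log₂(0.28) = 0.5142
−0.29·log₂(0.29) = 0.5179
−0.27·log₂(0.27) = 0.5100
−0.16·log₂(0.16) = 0.4230
Sum ≈ 1.9652 → 1.965 bits.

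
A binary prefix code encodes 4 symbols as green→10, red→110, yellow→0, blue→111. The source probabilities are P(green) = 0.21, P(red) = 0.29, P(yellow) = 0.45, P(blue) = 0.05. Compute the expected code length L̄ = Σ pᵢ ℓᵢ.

L̄ = Σ pᵢ·ℓᵢ = 0.21·2 + 0.29·3 + 0.45·1 + 0.05·3 = 1.89 bits/symbol.

1.89 bits/symbol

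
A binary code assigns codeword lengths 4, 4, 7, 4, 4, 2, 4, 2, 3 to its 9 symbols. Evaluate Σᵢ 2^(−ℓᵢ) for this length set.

0.9453125

With common denominator 2^7 = 128: Σ 2^(−ℓᵢ) = 8/128 + 8/128 + 1/128 + 8/128 + 8/128 + 32/128 + 8/128 + 32/128 + 16/128 = 121/128 = 0.9453125.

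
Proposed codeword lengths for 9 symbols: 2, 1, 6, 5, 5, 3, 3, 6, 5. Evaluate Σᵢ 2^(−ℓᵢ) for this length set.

With common denominator 2^6 = 64: Σ 2^(−ℓᵢ) = 16/64 + 32/64 + 1/64 + 2/64 + 2/64 + 8/64 + 8/64 + 1/64 + 2/64 = 72/64 = 1.125.

1.125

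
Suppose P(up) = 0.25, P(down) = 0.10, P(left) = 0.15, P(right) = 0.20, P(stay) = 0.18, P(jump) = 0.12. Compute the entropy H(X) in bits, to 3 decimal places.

2.519 bits

H = −Σ pᵢ log₂ pᵢ.
−0.25·log₂(0.25) = 0.5000
−0.10·log₂(0.10) = 0.3322
−0.15·log₂(0.15) = 0.4105
−0.20·log₂(0.20) = 0.4644
−0.18·log₂(0.18) = 0.4453
−0.12·log₂(0.12) = 0.3671
Sum ≈ 2.5195 → 2.519 bits.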